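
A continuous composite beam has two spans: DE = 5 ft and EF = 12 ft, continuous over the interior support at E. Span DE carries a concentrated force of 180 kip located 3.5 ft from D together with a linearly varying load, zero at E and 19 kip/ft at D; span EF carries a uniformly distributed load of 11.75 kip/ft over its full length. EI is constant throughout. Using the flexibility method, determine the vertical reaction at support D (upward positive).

Insert a hinge at E; M_E is the redundant, and each span becomes simply supported.
End slopes at the hinge E, treating each span as simply supported:
  span DE: point load 180 at a = 3.5: Pab(L + a)/(6LEI) = 267.8/EI
  span DE: triangular load, peak 19: 7w₀L³/(360EI) = 46.18/EI
  span EF: UDL 11.75: wL³/(24EI) = 846/EI
  relative rotation θ_0 = (313.9 + 846)/EI = 1160/EI
A unit hogging moment at E produces rotation L₁/(3EI) + L₂/(3EI) = 5.667/EI.
Compatibility: M_E·(L₁+L₂)/(3EI) = θ_0, giving M_E = 204.7 kip·ft (hogging).
Span DE, ΣM about D with M_E applied at E: R_E^{DE}·5 = 709.2 + 204.7, so R_E^{DE} = 182.8 kip and R_D = 227.5 − 182.8 = 44.73 kip.

R_D = 44.73 kip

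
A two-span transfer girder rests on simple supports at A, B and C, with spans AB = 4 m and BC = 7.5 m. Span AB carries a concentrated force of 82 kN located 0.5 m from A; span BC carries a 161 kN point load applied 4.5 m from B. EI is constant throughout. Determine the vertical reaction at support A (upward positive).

Release continuity at B by inserting a hinge; the redundant is the internal moment M_B. The primary structure is two simply-supported spans AB and BC.
Rotations at B on the released spans (each span's end-slope, ×1/EI):
  span AB: point load 82 at a = 0.5: Pab(L + a)/(6LEI) = 26.91/EI
  span BC: point load 161 at a = 4.5: Pab(L + b)/(6LEI) = 507.1/EI
  relative rotation θ_0 = (26.91 + 507.1)/EI = 534.1/EI
A unit hogging moment at B produces rotation L₁/(3EI) + L₂/(3EI) = 3.833/EI.
Slope continuity at B: θ_0 = M_B·3.833/EI, so M_B = 534.1/3.833 = 139.3 kN·m (hogging).
Span AB, ΣM about A with M_B applied at B: R_B^{AB}·4 = 41 + 139.3, so R_B^{AB} = 45.08 kN and R_A = 82 − 45.08 = 36.92 kN.

R_A = 36.92 kN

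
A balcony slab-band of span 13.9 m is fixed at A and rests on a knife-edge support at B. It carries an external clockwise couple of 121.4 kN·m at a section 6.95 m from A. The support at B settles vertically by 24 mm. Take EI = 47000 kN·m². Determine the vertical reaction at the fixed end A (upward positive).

R_A = -8.565 kN

Choose R_B as the redundant. The primary structure is the cantilever fixed at A.
Deflection at B on the released cantilever, summing each load's contribution:
  clockwise couple 121.4 at a = 6.95: M₀a(2L − a)/(2EI) = 8796/EI
Tip deflection under a unit load at B: L³/(3EI) = 895.2/EI.
With EI = 47000 kN·m²: δ_0 = 0.18715 m and δ_{BB} = 0.019047 m/kN.
Compatibility — the beam at B must follow the support down by 0.024 m: δ_0 − R_B·δ_{BB} = 0.024, so R_B = (0.18715 − 0.024)/0.019047 = 8.565 kN.
Vertical equilibrium: R_A = ΣP − R_B = 0 − 8.565 = -8.565 kN.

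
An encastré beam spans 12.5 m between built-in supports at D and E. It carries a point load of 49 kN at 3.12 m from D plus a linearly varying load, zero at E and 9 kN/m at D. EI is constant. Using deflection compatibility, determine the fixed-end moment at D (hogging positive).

M_D = 156.4 kN·m

Release both end moments; the primary structure is a simply-supported span DE with redundants M_D and M_E.
On the primary (simply-supported) span, the end slopes from the loading are:
  at D: point load 49 at a = 3.12: Pab(L + b)/(6LEI) = 418.3/EI
  at E: point load 49 at a = 3.12: Pab(L + a)/(6LEI) = 298.7/EI
  at D: triangular load, peak 9: w₀L³/(45EI) = 390.6/EI
  at E: triangular load, peak 9: 7w₀L³/(360EI) = 341.8/EI
  θ_D0 = 809/EI,  θ_E0 = 640.5/EI
Flexibility coefficients: a unit moment at one end gives L/(3EI) there and L/(6EI) at the far end, so f₁₁ = f₂₂ = 4.167/EI and f₁₂ = f₂₁ = 2.083/EI.
Compatibility — zero rotation at each built-in end:
  4.167 M_D + 2.083 M_E = 809
  2.083 M_D + 4.167 M_E = 640.5
Solving the pair gives M_D = 156.4 kN·m and M_E = 75.51 kN·m (hogging).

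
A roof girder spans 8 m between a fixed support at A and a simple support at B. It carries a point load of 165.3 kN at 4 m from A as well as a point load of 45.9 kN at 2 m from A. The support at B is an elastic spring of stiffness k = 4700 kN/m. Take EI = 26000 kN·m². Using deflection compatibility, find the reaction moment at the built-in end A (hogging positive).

M_A = 322.2 kN·m

Remove the prop at B; the released (primary) structure is a cantilever built in at A.
Free-end deflection of the primary structure under the applied loading (downward +):
  point load 165.3 at a = 4: Pa²(3L − a)/(6EI) = 8816/EI
  point load 45.9 at a = 2: Pa²(3L − a)/(6EI) = 673.2/EI
  δ_0 = 9489/EI
Tip deflection under a unit load at B: L³/(3EI) = 170.7/EI.
With EI = 26000 kN·m²: δ_0 = 0.36497 m and δ_{BB} = 0.006564 m/kN.
Compatibility — the spring shortens by R_B/k under the reaction it provides: δ_0 − R_B·δ_{BB} = R_B/k. With 1/k = 0.000213 m/kN, R_B = δ_0 / (δ_{BB} + 1/k) = 0.36497 / (0.006564 + 0.000213) = 53.86 kN.
Moment equilibrium about A: M_A = Σ(load moments about A) − R_B·L = 753 − 53.86×8 = 322.2 kN·m.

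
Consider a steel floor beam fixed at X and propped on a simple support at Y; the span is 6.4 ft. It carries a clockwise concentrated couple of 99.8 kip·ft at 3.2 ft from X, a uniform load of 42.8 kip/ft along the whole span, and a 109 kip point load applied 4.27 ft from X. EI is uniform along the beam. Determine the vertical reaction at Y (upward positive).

Remove the prop at Y; the released (primary) structure is a cantilever built in at X.
Downward deflection at the released point Y due to the loads:
  clockwise couple 99.8 at a = 3.2: M₀a(2L − a)/(2EI) = 1533/EI
  UDL 42.8: wL⁴/(8EI) = 8976/EI
  point load 109 at a = 4.27: Pa²(3L − a)/(6EI) = 4945/EI
  δ_0 = 15454/EI
Flexibility coefficient — unit upward force at Y: δ_{YY} = L³/(3EI) = 87.38/EI.
The prop prevents deflection at Y: R_Y = δ_0/δ_{YY} = 15454/87.38 = 176.9 kip.

R_Y = 176.9 kip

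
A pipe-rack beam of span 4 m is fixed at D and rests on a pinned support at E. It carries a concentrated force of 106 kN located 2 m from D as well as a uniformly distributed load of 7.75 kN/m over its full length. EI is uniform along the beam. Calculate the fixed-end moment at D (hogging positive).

Release the roller at E. Primary structure: cantilever fixed at D.
Downward deflection at the released point E due to the loads:
  point load 106 at a = 2: Pa²(3L − a)/(6EI) = 706.7/EI
  UDL 7.75: wL⁴/(8EI) = 248/EI
  δ_0 = 954.7/EI
Tip deflection under a unit load at E: L³/(3EI) = 21.33/EI.
The prop prevents deflection at E: R_E = δ_0/δ_{EE} = 954.7/21.33 = 44.75 kN.
Moment equilibrium about D: M_D = Σ(load moments about D) − R_E·L = 274 − 44.75×4 = 95 kN·m.

M_D = 95 kN·m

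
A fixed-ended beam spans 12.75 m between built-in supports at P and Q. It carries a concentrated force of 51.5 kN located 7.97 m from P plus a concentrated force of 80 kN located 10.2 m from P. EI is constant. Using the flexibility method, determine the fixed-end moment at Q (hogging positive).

Release both end moments; the primary structure is a simply-supported span PQ with redundants M_P and M_Q.
End rotations of the released simple span under the applied load (×1/EI):
  at P: point load 51.5 at a = 7.97: Pab(L + b)/(6LEI) = 449.6/EI
  at Q: point load 51.5 at a = 7.97: Pab(L + a)/(6LEI) = 531.4/EI
  at P: point load 80 at a = 10.2: Pab(L + b)/(6LEI) = 416.2/EI
  at Q: point load 80 at a = 10.2: Pab(L + a)/(6LEI) = 624.2/EI
  θ_P0 = 865.7/EI,  θ_Q0 = 1156/EI
Flexibility coefficients: a unit moment at one end gives L/(3EI) there and L/(6EI) at the far end, so f₁₁ = f₂₂ = 4.25/EI and f₁₂ = f₂₁ = 2.125/EI.
Compatibility — zero rotation at each built-in end:
  4.25 M_P + 2.125 M_Q = 865.7
  2.125 M_P + 4.25 M_Q = 1156
Solving the pair gives M_P = 90.33 kN·m and M_Q = 226.8 kN·m (hogging).

M_Q = 226.8 kN·m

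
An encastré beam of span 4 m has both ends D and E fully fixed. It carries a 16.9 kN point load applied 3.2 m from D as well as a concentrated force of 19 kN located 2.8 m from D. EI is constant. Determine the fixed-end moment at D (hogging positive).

Take the two fixed-end moments M_D, M_E as redundants; the released structure is the simple span DE.
On the primary (simply-supported) span, the end slopes from the loading are:
  at D: point load 16.9 at a = 3.2: Pab(L + b)/(6LEI) = 8.653/EI
  at E: point load 16.9 at a = 3.2: Pab(L + a)/(6LEI) = 12.98/EI
  at D: point load 19 at a = 2.8: Pab(L + b)/(6LEI) = 13.83/EI
  at E: point load 19 at a = 2.8: Pab(L + a)/(6LEI) = 18.09/EI
  θ_D0 = 22.48/EI,  θ_E0 = 31.07/EI
Flexibility coefficients: a unit moment at one end gives L/(3EI) there and L/(6EI) at the far end, so f₁₁ = f₂₂ = 1.333/EI and f₁₂ = f₂₁ = 0.6667/EI.
Compatibility — zero rotation at each built-in end:
  1.333 M_D + 0.6667 M_E = 22.48
  0.6667 M_D + 1.333 M_E = 31.07
Solving the pair gives M_D = 6.951 kN·m and M_E = 19.82 kN·m (hogging).

M_D = 6.951 kN·m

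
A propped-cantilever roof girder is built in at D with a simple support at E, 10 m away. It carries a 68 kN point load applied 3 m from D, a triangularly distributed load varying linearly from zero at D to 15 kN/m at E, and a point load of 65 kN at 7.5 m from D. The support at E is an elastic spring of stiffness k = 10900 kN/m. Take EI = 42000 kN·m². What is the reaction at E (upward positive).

Choose R_E as the redundant. The primary structure is the cantilever fixed at D.
Free-end deflection of the primary structure under the applied loading (downward +):
  point load 68 at a = 3: Pa²(3L − a)/(6EI) = 2754/EI
  triangular load, peak 15 at the free end: 11w₀L⁴/(120EI) = 13750/EI
  point load 65 at a = 7.5: Pa²(3L − a)/(6EI) = 13711/EI
  δ_0 = 30215/EI
Tip deflection under a unit load at E: L³/(3EI) = 333.3/EI.
With EI = 42000 kN·m²: δ_0 = 0.7194 m and δ_{EE} = 0.007937 m/kN.
Compatibility — the spring shortens by R_E/k under the reaction it provides: δ_0 − R_E·δ_{EE} = R_E/k. With 1/k = 0.000092 m/kN, R_E = δ_0 / (δ_{EE} + 1/k) = 0.7194 / (0.007937 + 0.000092) = 89.61 kN.

R_E = 89.61 kN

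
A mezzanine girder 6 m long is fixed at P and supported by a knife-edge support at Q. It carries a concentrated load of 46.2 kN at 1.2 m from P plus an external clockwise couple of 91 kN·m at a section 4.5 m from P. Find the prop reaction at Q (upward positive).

Take the reaction at Q as the redundant and release it; the primary structure is a cantilever fixed at P.
Primary-structure tip deflection at Q by superposition:
  point load 46.2 at a = 1.2: Pa²(3L − a)/(6EI) = 186.3/EI
  clockwise couple 91 at a = 4.5: M₀a(2L − a)/(2EI) = 1536/EI
  δ_0 = 1722/EI
Flexibility coefficient — unit upward force at Q: δ_{QQ} = L³/(3EI) = 72/EI.
Compatibility at Q: δ_0 − R_Q·δ_{QQ} = 0, so R_Q = 1722/72 = 23.92 kN.

R_Q = 23.92 kN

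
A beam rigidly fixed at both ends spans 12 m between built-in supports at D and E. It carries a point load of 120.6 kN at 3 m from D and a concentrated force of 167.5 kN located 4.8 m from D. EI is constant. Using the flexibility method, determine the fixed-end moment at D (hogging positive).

Take the two fixed-end moments M_D, M_E as redundants; the released structure is the simple span DE.
Simple-span end rotations at D and E under the given loads:
  at D: point load 120.6 at a = 3: Pab(L + b)/(6LEI) = 949.7/EI
  at E: point load 120.6 at a = 3: Pab(L + a)/(6LEI) = 678.4/EI
  at D: point load 167.5 at a = 4.8: Pab(L + b)/(6LEI) = 1544/EI
  at E: point load 167.5 at a = 4.8: Pab(L + a)/(6LEI) = 1351/EI
  θ_D0 = 2493/EI,  θ_E0 = 2029/EI
Flexibility coefficients: a unit moment at one end gives L/(3EI) there and L/(6EI) at the far end, so f₁₁ = f₂₂ = 4/EI and f₁₂ = f₂₁ = 2/EI.
Compatibility — zero rotation at each built-in end:
  4 M_D + 2 M_E = 2493
  2 M_D + 4 M_E = 2029
Solving the pair gives M_D = 493 kN·m and M_E = 260.8 kN·m (hogging).

M_D = 493 kN·m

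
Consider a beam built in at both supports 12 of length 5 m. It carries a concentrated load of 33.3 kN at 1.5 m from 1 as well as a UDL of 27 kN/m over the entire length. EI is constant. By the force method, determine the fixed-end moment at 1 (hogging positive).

M_1 = 80.73 kN·m

Take the two fixed-end moments M_1, M_2 as redundants; the released structure is the simple span 12.
End rotations of the released simple span under the applied load (×1/EI):
  at 1: point load 33.3 at a = 1.5: Pab(L + b)/(6LEI) = 49.53/EI
  at 2: point load 33.3 at a = 1.5: Pab(L + a)/(6LEI) = 37.88/EI
  at 1: UDL 27: wL³/(24EI) = 140.6/EI
  at 2: UDL 27: wL³/(24EI) = 140.6/EI
  θ_10 = 190.2/EI,  θ_20 = 178.5/EI
Flexibility coefficients: a unit moment at one end gives L/(3EI) there and L/(6EI) at the far end, so f₁₁ = f₂₂ = 1.667/EI and f₁₂ = f₂₁ = 0.8333/EI.
Compatibility — zero rotation at each built-in end:
  1.667 M_1 + 0.8333 M_2 = 190.2
  0.8333 M_1 + 1.667 M_2 = 178.5
Solving the pair gives M_1 = 80.73 kN·m and M_2 = 66.74 kN·m (hogging).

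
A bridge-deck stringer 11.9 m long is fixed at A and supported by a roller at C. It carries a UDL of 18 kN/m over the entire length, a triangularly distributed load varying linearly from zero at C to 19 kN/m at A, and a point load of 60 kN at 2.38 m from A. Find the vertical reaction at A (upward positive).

R_A = 281 kN

Take the reaction at C as the redundant and release it; the primary structure is a cantilever fixed at A.
Free-end deflection of the primary structure under the applied loading (downward +):
  UDL 18: wL⁴/(8EI) = 45120/EI
  triangular load, peak 19 at the fixed end: w₀L⁴/(30EI) = 12700/EI
  point load 60 at a = 2.38: Pa²(3L − a)/(6EI) = 1887/EI
  δ_0 = 59708/EI
Tip deflection under a unit load at C: L³/(3EI) = 561.7/EI.
The prop prevents deflection at C: R_C = δ_0/δ_{CC} = 59708/561.7 = 106.3 kN.
Vertical equilibrium: R_A = ΣP − R_C = 387.2 − 106.3 = 281 kN.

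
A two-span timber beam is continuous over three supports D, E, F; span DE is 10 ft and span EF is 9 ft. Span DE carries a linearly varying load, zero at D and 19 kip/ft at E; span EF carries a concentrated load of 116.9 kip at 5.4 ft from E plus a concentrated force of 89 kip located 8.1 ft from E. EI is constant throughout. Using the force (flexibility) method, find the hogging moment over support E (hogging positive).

Insert a hinge at E; M_E is the redundant, and each span becomes simply supported.
End slopes at the hinge E, treating each span as simply supported:
  span DE: triangular load, peak 19: w₀L³/(45EI) = 422.2/EI
  span EF: point load 116.9 at a = 5.4: Pab(L + b)/(6LEI) = 530.3/EI
  span EF: point load 89 at a = 8.1: Pab(L + b)/(6LEI) = 118.9/EI
  relative rotation θ_0 = (422.2 + 649.2)/EI = 1071/EI
A unit hogging moment at E produces rotation L₁/(3EI) + L₂/(3EI) = 6.333/EI.
Slope continuity at E: θ_0 = M_E·6.333/EI, so M_E = 1071/6.333 = 169.2 kip·ft (hogging).

M_E = 169.2 kip·ft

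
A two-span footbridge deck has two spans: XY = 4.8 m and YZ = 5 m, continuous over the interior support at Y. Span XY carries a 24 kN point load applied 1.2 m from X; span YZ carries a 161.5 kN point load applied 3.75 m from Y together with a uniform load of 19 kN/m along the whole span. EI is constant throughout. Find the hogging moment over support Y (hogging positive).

M_Y = 85.19 kN·m

Release continuity at Y by inserting a hinge; the redundant is the internal moment M_Y. The primary structure is two simply-supported spans XY and YZ.
End slopes at the hinge Y, treating each span as simply supported:
  span XY: point load 24 at a = 1.2: Pab(L + a)/(6LEI) = 21.6/EI
  span YZ: point load 161.5 at a = 3.75: Pab(L + b)/(6LEI) = 157.7/EI
  span YZ: UDL 19: wL³/(24EI) = 98.96/EI
  relative rotation θ_0 = (21.6 + 256.7)/EI = 278.3/EI
A unit hogging moment at Y produces rotation L₁/(3EI) + L₂/(3EI) = 3.267/EI.
Compatibility: M_Y·(L₁+L₂)/(3EI) = θ_0, giving M_Y = 85.19 kN·m (hogging).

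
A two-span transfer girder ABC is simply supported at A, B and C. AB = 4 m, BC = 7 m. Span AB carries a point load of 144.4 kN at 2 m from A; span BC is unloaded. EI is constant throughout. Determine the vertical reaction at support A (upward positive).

Insert a hinge at B; M_B is the redundant, and each span becomes simply supported.
End slopes at the hinge B, treating each span as simply supported:
  span AB: point load 144.4 at a = 2: Pab(L + a)/(6LEI) = 144.4/EI
  relative rotation θ_0 = (144.4 + 0)/EI = 144.4/EI
A unit hogging moment at B produces rotation L₁/(3EI) + L₂/(3EI) = 3.667/EI.
Compatibility: M_B·(L₁+L₂)/(3EI) = θ_0, giving M_B = 39.38 kN·m (hogging).
Span AB, ΣM about A with M_B applied at B: R_B^{AB}·4 = 288.8 + 39.38, so R_B^{AB} = 82.05 kN and R_A = 144.4 − 82.05 = 62.35 kN.

R_A = 62.35 kN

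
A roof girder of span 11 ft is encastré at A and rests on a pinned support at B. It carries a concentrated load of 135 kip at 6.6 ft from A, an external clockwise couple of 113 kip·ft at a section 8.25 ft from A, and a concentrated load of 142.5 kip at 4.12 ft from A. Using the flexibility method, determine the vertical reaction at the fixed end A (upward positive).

R_A = 178.5 kip

Release the roller at B. Primary structure: cantilever fixed at A.
Primary-structure tip deflection at B by superposition:
  point load 135 at a = 6.6: Pa²(3L − a)/(6EI) = 25875/EI
  clockwise couple 113 at a = 8.25: M₀a(2L − a)/(2EI) = 6409/EI
  point load 142.5 at a = 4.12: Pa²(3L − a)/(6EI) = 11643/EI
  δ_0 = 43927/EI
Flexibility coefficient — unit upward force at B: δ_{BB} = L³/(3EI) = 443.7/EI.
Compatibility at B: δ_0 − R_B·δ_{BB} = 0, so R_B = 43927/443.7 = 99.01 kip.
Vertical equilibrium: R_A = ΣP − R_B = 277.5 − 99.01 = 178.5 kip.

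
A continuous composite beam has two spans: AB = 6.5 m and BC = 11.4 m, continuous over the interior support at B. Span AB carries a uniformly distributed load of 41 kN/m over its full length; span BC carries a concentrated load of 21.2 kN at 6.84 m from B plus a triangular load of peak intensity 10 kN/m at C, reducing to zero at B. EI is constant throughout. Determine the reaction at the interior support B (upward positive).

Take M_B as the redundant. Released structure: two simple spans AB and BC with a hinge at B.
Discontinuity in slope at B on the released structure — sum the simple-span end rotations:
  span AB: UDL 41: wL³/(24EI) = 469.2/EI
  span BC: point load 21.2 at a = 6.84: Pab(L + b)/(6LEI) = 154.3/EI
  span BC: triangular load, peak 10: 7w₀L³/(360EI) = 288.1/EI
  relative rotation θ_0 = (469.2 + 442.4)/EI = 911.5/EI
A unit hogging moment at B produces rotation L₁/(3EI) + L₂/(3EI) = 5.967/EI.
Slope continuity at B: θ_0 = M_B·5.967/EI, so M_B = 911.5/5.967 = 152.8 kN·m (hogging).
Span AB, ΣM about A with M_B applied at B: R_B^{AB}·6.5 = 866.1 + 152.8, so R_B^{AB} = 156.8 kN and R_A = 266.5 − 156.8 = 109.7 kN.
Span BC, ΣM about C: R_B^{BC}·11.4 = 313.3 + 152.8, so R_B^{BC} = 40.88 kN and R_C = 78.2 − 40.88 = 37.32 kN.
R_B = 156.8 + 40.88 = 197.6 kN.

R_B = 197.6 kN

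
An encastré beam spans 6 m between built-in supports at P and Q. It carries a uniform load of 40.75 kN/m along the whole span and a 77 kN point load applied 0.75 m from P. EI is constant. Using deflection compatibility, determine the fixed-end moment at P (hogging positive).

Take the two fixed-end moments M_P, M_Q as redundants; the released structure is the simple span PQ.
Simple-span end rotations at P and Q under the given loads:
  at P: UDL 40.75: wL³/(24EI) = 366.8/EI
  at Q: UDL 40.75: wL³/(24EI) = 366.8/EI
  at P: point load 77 at a = 0.75: Pab(L + b)/(6LEI) = 94.75/EI
  at Q: point load 77 at a = 0.75: Pab(L + a)/(6LEI) = 56.85/EI
  θ_P0 = 461.5/EI,  θ_Q0 = 423.6/EI
Flexibility coefficients: a unit moment at one end gives L/(3EI) there and L/(6EI) at the far end, so f₁₁ = f₂₂ = 2/EI and f₁₂ = f₂₁ = 1/EI.
Compatibility — zero rotation at each built-in end:
  2 M_P + 1 M_Q = 461.5
  1 M_P + 2 M_Q = 423.6
Solving the pair gives M_P = 166.5 kN·m and M_Q = 128.6 kN·m (hogging).

M_P = 166.5 kN·m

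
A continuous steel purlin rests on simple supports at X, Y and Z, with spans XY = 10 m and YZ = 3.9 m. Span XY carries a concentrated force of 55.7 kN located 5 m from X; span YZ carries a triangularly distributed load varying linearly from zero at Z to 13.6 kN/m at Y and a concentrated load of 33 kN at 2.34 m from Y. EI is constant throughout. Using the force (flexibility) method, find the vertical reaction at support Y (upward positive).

R_Y = 89.05 kN

Take M_Y as the redundant. Released structure: two simple spans XY and YZ with a hinge at Y.
Discontinuity in slope at Y on the released structure — sum the simple-span end rotations:
  span XY: point load 55.7 at a = 5: Pab(L + a)/(6LEI) = 348.1/EI
  span YZ: triangular load, peak 13.6: w₀L³/(45EI) = 17.93/EI
  span YZ: point load 33 at a = 2.34: Pab(L + b)/(6LEI) = 28.11/EI
  relative rotation θ_0 = (348.1 + 46.04)/EI = 394.2/EI
A unit hogging moment at Y produces rotation L₁/(3EI) + L₂/(3EI) = 4.633/EI.
Slope continuity at Y: θ_0 = M_Y·4.633/EI, so M_Y = 394.2/4.633 = 85.07 kN·m (hogging).
Span XY, ΣM about X with M_Y applied at Y: R_Y^{XY}·10 = 278.5 + 85.07, so R_Y^{XY} = 36.36 kN and R_X = 55.7 − 36.36 = 19.34 kN.
Span YZ, ΣM about Z: R_Y^{YZ}·3.9 = 120.4 + 85.07, so R_Y^{YZ} = 52.69 kN and R_Z = 59.52 − 52.69 = 6.827 kN.
R_Y = 36.36 + 52.69 = 89.05 kN.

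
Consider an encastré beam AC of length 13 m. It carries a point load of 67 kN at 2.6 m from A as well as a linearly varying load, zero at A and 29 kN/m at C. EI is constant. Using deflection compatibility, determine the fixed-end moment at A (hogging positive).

M_A = 274.9 kN·m

Release both end moments; the primary structure is a simply-supported span AC with redundants M_A and M_C.
On the primary (simply-supported) span, the end slopes from the loading are:
  at A: point load 67 at a = 2.6: Pab(L + b)/(6LEI) = 543.5/EI
  at C: point load 67 at a = 2.6: Pab(L + a)/(6LEI) = 362.3/EI
  at A: triangular load, peak 29: 7w₀L³/(360EI) = 1239/EI
  at C: triangular load, peak 29: w₀L³/(45EI) = 1416/EI
  θ_A0 = 1782/EI,  θ_C0 = 1778/EI
Flexibility coefficients: a unit moment at one end gives L/(3EI) there and L/(6EI) at the far end, so f₁₁ = f₂₂ = 4.333/EI and f₁₂ = f₂₁ = 2.167/EI.
Compatibility — zero rotation at each built-in end:
  4.333 M_A + 2.167 M_C = 1782
  2.167 M_A + 4.333 M_C = 1778
Solving the pair gives M_A = 274.9 kN·m and M_C = 272.9 kN·m (hogging).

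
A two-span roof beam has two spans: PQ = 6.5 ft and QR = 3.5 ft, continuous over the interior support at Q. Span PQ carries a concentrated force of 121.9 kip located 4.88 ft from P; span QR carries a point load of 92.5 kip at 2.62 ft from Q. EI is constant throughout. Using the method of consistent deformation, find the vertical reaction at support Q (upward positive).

Release continuity at Q by inserting a hinge; the redundant is the internal moment M_Q. The primary structure is two simply-supported spans PQ and QR.
End slopes at the hinge Q, treating each span as simply supported:
  span PQ: point load 121.9 at a = 4.88: Pab(L + a)/(6LEI) = 281.2/EI
  span QR: point load 92.5 at a = 2.62: Pab(L + b)/(6LEI) = 44.48/EI
  relative rotation θ_0 = (281.2 + 44.48)/EI = 325.7/EI
A unit hogging moment at Q produces rotation L₁/(3EI) + L₂/(3EI) = 3.333/EI.
Slope continuity at Q: θ_0 = M_Q·3.333/EI, so M_Q = 325.7/3.333 = 97.7 kip·ft (hogging).
Span PQ, ΣM about P with M_Q applied at Q: R_Q^{PQ}·6.5 = 594.9 + 97.7, so R_Q^{PQ} = 106.6 kip and R_P = 121.9 − 106.6 = 15.35 kip.
Span QR, ΣM about R: R_Q^{QR}·3.5 = 81.4 + 97.7, so R_Q^{QR} = 51.17 kip and R_R = 92.5 − 51.17 = 41.33 kip.
R_Q = 106.6 + 51.17 = 157.7 kip.

R_Q = 157.7 kip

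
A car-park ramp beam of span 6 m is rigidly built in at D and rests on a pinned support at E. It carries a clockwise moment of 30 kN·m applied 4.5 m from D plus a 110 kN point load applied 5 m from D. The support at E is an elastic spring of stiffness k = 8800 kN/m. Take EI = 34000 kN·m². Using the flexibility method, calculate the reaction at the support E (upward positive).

R_E = 85.21 kN

Release the roller at E. Primary structure: cantilever fixed at D.
Free-end deflection of the primary structure under the applied loading (downward +):
  clockwise couple 30 at a = 4.5: M₀a(2L − a)/(2EI) = 506.2/EI
  point load 110 at a = 5: Pa²(3L − a)/(6EI) = 5958/EI
  δ_0 = 6465/EI
Flexibility coefficient — unit upward force at E: δ_{EE} = L³/(3EI) = 72/EI.
With EI = 34000 kN·m²: δ_0 = 0.19013 m and δ_{EE} = 0.002118 m/kN.
Compatibility — the spring shortens by R_E/k under the reaction it provides: δ_0 − R_E·δ_{EE} = R_E/k. With 1/k = 0.000114 m/kN, R_E = δ_0 / (δ_{EE} + 1/k) = 0.19013 / (0.002118 + 0.000114) = 85.21 kN.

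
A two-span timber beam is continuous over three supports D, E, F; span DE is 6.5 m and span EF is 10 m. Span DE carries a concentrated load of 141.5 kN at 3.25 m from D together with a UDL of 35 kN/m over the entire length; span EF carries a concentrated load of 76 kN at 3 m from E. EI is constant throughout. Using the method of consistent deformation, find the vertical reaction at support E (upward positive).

R_E = 294.3 kN

Take M_E as the redundant. Released structure: two simple spans DE and EF with a hinge at E.
End slopes at the hinge E, treating each span as simply supported:
  span DE: point load 141.5 at a = 3.25: Pab(L + a)/(6LEI) = 373.6/EI
  span DE: UDL 35: wL³/(24EI) = 400.5/EI
  span EF: point load 76 at a = 3: Pab(L + b)/(6LEI) = 452.2/EI
  relative rotation θ_0 = (774.1 + 452.2)/EI = 1226/EI
A unit hogging moment at E produces rotation L₁/(3EI) + L₂/(3EI) = 5.5/EI.
Compatibility: M_E·(L₁+L₂)/(3EI) = θ_0, giving M_E = 223 kN·m (hogging).
Span DE, ΣM about D with M_E applied at E: R_E^{DE}·6.5 = 1199 + 223, so R_E^{DE} = 218.8 kN and R_D = 369 − 218.8 = 150.2 kN.
Span EF, ΣM about F: R_E^{EF}·10 = 532 + 223, so R_E^{EF} = 75.5 kN and R_F = 76 − 75.5 = 0.5029 kN.
R_E = 218.8 + 75.5 = 294.3 kN.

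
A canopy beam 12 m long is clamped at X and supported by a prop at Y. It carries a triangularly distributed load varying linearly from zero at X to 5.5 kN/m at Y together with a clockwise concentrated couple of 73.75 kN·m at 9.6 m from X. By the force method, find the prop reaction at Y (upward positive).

Take the reaction at Y as the redundant and release it; the primary structure is a cantilever fixed at X.
Primary-structure tip deflection at Y by superposition:
  triangular load, peak 5.5 at the free end: 11w₀L⁴/(120EI) = 10454/EI
  clockwise couple 73.75 at a = 9.6: M₀a(2L − a)/(2EI) = 5098/EI
  δ_0 = 15552/EI
Flexibility coefficient — unit upward force at Y: δ_{YY} = L³/(3EI) = 576/EI.
Compatibility at Y: δ_0 − R_Y·δ_{YY} = 0, so R_Y = 15552/576 = 27 kN.

R_Y = 27 kN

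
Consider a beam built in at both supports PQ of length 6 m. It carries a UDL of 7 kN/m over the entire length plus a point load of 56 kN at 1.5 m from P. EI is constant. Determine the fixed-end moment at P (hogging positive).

Take the two fixed-end moments M_P, M_Q as redundants; the released structure is the simple span PQ.
Simple-span end rotations at P and Q under the given loads:
  at P: UDL 7: wL³/(24EI) = 63/EI
  at Q: UDL 7: wL³/(24EI) = 63/EI
  at P: point load 56 at a = 1.5: Pab(L + b)/(6LEI) = 110.2/EI
  at Q: point load 56 at a = 1.5: Pab(L + a)/(6LEI) = 78.75/EI
  θ_P0 = 173.2/EI,  θ_Q0 = 141.8/EI
Flexibility coefficients: a unit moment at one end gives L/(3EI) there and L/(6EI) at the far end, so f₁₁ = f₂₂ = 2/EI and f₁₂ = f₂₁ = 1/EI.
Compatibility — zero rotation at each built-in end:
  2 M_P + 1 M_Q = 173.2
  1 M_P + 2 M_Q = 141.8
Solving the pair gives M_P = 68.25 kN·m and M_Q = 36.75 kN·m (hogging).

M_P = 68.25 kN·m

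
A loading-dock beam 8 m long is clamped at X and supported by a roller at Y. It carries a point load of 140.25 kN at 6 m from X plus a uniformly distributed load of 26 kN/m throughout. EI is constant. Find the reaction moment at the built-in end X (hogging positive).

M_X = 339.5 kN·m

Choose R_Y as the redundant. The primary structure is the cantilever fixed at X.
Deflection at Y on the released cantilever, summing each load's contribution:
  point load 140.25 at a = 6: Pa²(3L − a)/(6EI) = 15147/EI
  UDL 26: wL⁴/(8EI) = 13312/EI
  δ_0 = 28459/EI
Tip deflection under a unit load at Y: L³/(3EI) = 170.7/EI.
The prop prevents deflection at Y: R_Y = δ_0/δ_{YY} = 28459/170.7 = 166.8 kN.
Moment equilibrium about X: M_X = Σ(load moments about X) − R_Y·L = 1674 − 166.8×8 = 339.5 kN·m.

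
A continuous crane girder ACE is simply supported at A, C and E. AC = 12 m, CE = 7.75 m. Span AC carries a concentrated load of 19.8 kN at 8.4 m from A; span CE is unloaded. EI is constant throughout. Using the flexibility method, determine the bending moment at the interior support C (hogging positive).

Insert a hinge at C; M_C is the redundant, and each span becomes simply supported.
Rotations at C on the released spans (each span's end-slope, ×1/EI):
  span AC: point load 19.8 at a = 8.4: Pab(L + a)/(6LEI) = 169.6/EI
  relative rotation θ_0 = (169.6 + 0)/EI = 169.6/EI
A unit hogging moment at C produces rotation L₁/(3EI) + L₂/(3EI) = 6.583/EI.
Compatibility: M_C·(L₁+L₂)/(3EI) = θ_0, giving M_C = 25.77 kN·m (hogging).

M_C = 25.77 kN·m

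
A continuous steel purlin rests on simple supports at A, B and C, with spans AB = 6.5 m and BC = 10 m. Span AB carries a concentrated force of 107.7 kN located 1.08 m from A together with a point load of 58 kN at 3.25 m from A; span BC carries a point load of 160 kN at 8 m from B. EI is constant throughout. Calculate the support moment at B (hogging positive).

Take M_B as the redundant. Released structure: two simple spans AB and BC with a hinge at B.
End slopes at the hinge B, treating each span as simply supported:
  span AB: point load 107.7 at a = 1.08: Pab(L + a)/(6LEI) = 122.5/EI
  span AB: point load 58 at a = 3.25: Pab(L + a)/(6LEI) = 153.2/EI
  span BC: point load 160 at a = 8: Pab(L + b)/(6LEI) = 512/EI
  relative rotation θ_0 = (275.7 + 512)/EI = 787.7/EI
A unit hogging moment at B produces rotation L₁/(3EI) + L₂/(3EI) = 5.5/EI.
Compatibility: M_B·(L₁+L₂)/(3EI) = θ_0, giving M_B = 143.2 kN·m (hogging).

M_B = 143.2 kN·m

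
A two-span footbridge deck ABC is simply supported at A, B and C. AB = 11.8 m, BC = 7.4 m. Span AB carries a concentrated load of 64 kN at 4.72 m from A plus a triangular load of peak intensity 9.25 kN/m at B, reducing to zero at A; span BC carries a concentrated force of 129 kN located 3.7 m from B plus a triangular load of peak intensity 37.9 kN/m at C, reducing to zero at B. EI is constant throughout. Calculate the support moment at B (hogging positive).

Insert a hinge at B; M_B is the redundant, and each span becomes simply supported.
End slopes at the hinge B, treating each span as simply supported:
  span AB: point load 64 at a = 4.72: Pab(L + a)/(6LEI) = 499/EI
  span AB: triangular load, peak 9.25: w₀L³/(45EI) = 337.7/EI
  span BC: point load 129 at a = 3.7: Pab(L + b)/(6LEI) = 441.5/EI
  span BC: triangular load, peak 37.9: 7w₀L³/(360EI) = 298.6/EI
  relative rotation θ_0 = (836.8 + 740.1)/EI = 1577/EI
A unit hogging moment at B produces rotation L₁/(3EI) + L₂/(3EI) = 6.4/EI.
Slope continuity at B: θ_0 = M_B·6.4/EI, so M_B = 1577/6.4 = 246.4 kN·m (hogging).

M_B = 246.4 kN·m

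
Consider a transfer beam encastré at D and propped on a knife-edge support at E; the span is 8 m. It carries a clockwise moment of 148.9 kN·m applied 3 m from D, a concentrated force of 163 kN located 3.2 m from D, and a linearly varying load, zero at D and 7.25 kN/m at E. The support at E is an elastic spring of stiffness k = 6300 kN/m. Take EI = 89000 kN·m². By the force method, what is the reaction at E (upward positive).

R_E = 61.76 kN

Remove the prop at E; the released (primary) structure is a cantilever built in at D.
Deflection at E on the released cantilever, summing each load's contribution:
  clockwise couple 148.9 at a = 3: M₀a(2L − a)/(2EI) = 2904/EI
  point load 163 at a = 3.2: Pa²(3L − a)/(6EI) = 5786/EI
  triangular load, peak 7.25 at the free end: 11w₀L⁴/(120EI) = 2722/EI
  δ_0 = 11412/EI
Tip deflection under a unit load at E: L³/(3EI) = 170.7/EI.
With EI = 89000 kN·m²: δ_0 = 0.12822 m and δ_{EE} = 0.001918 m/kN.
Compatibility — the spring shortens by R_E/k under the reaction it provides: δ_0 − R_E·δ_{EE} = R_E/k. With 1/k = 0.000159 m/kN, R_E = δ_0 / (δ_{EE} + 1/k) = 0.12822 / (0.001918 + 0.000159) = 61.76 kN.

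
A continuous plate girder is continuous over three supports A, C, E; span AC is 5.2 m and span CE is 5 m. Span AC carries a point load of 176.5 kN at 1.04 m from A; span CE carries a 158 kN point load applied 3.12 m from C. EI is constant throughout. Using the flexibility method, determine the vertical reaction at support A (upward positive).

R_A = 120.5 kN

Release continuity at C by inserting a hinge; the redundant is the internal moment M_C. The primary structure is two simply-supported spans AC and CE.
Discontinuity in slope at C on the released structure — sum the simple-span end rotations:
  span AC: point load 176.5 at a = 1.04: Pab(L + a)/(6LEI) = 152.7/EI
  span CE: point load 158 at a = 3.12: Pab(L + b)/(6LEI) = 212.5/EI
  relative rotation θ_0 = (152.7 + 212.5)/EI = 365.3/EI
A unit hogging moment at C produces rotation L₁/(3EI) + L₂/(3EI) = 3.4/EI.
Slope continuity at C: θ_0 = M_C·3.4/EI, so M_C = 365.3/3.4 = 107.4 kN·m (hogging).
Span AC, ΣM about A with M_C applied at C: R_C^{AC}·5.2 = 183.6 + 107.4, so R_C^{AC} = 55.96 kN and R_A = 176.5 − 55.96 = 120.5 kN.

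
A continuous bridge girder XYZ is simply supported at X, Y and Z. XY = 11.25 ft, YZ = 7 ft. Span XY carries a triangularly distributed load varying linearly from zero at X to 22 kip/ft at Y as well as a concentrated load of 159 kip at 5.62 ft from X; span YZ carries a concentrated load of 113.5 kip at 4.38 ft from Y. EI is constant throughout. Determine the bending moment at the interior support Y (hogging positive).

Release continuity at Y by inserting a hinge; the redundant is the internal moment M_Y. The primary structure is two simply-supported spans XY and YZ.
End slopes at the hinge Y, treating each span as simply supported:
  span XY: triangular load, peak 22: w₀L³/(45EI) = 696.1/EI
  span XY: point load 159 at a = 5.62: Pab(L + a)/(6LEI) = 1257/EI
  span YZ: point load 113.5 at a = 4.38: Pab(L + b)/(6LEI) = 298.3/EI
  relative rotation θ_0 = (1953 + 298.3)/EI = 2252/EI
A unit hogging moment at Y produces rotation L₁/(3EI) + L₂/(3EI) = 6.083/EI.
Compatibility: M_Y·(L₁+L₂)/(3EI) = θ_0, giving M_Y = 370.2 kip·ft (hogging).

M_Y = 370.2 kip·ft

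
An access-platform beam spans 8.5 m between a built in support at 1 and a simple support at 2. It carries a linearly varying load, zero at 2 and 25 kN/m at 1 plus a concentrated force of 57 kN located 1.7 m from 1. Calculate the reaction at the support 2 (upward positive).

Take the reaction at 2 as the redundant and release it; the primary structure is a cantilever fixed at 1.
Downward deflection at the released point 2 due to the loads:
  triangular load, peak 25 at the fixed end: w₀L⁴/(30EI) = 4350/EI
  point load 57 at a = 1.7: Pa²(3L − a)/(6EI) = 653.4/EI
  δ_0 = 5003/EI
Tip deflection under a unit load at 2: L³/(3EI) = 204.7/EI.
The prop prevents deflection at 2: R_2 = δ_0/δ_{22} = 5003/204.7 = 24.44 kN.

R_2 = 24.44 kN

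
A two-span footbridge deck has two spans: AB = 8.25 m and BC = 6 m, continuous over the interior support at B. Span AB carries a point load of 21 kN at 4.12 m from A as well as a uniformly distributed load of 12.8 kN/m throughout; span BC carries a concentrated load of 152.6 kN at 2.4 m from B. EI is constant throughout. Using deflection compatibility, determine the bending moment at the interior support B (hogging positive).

M_B = 155.9 kN·m

Release continuity at B by inserting a hinge; the redundant is the internal moment M_B. The primary structure is two simply-supported spans AB and BC.
End slopes at the hinge B, treating each span as simply supported:
  span AB: point load 21 at a = 4.12: Pab(L + a)/(6LEI) = 89.3/EI
  span AB: UDL 12.8: wL³/(24EI) = 299.5/EI
  span BC: point load 152.6 at a = 2.4: Pab(L + b)/(6LEI) = 351.6/EI
  relative rotation θ_0 = (388.8 + 351.6)/EI = 740.4/EI
A unit hogging moment at B produces rotation L₁/(3EI) + L₂/(3EI) = 4.75/EI.
Slope continuity at B: θ_0 = M_B·4.75/EI, so M_B = 740.4/4.75 = 155.9 kN·m (hogging).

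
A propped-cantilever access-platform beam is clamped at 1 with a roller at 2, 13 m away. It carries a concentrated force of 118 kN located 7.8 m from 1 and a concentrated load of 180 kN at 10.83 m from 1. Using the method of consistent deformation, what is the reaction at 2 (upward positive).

Take the reaction at 2 as the redundant and release it; the primary structure is a cantilever fixed at 1.
Free-end deflection of the primary structure under the applied loading (downward +):
  point load 118 at a = 7.8: Pa²(3L − a)/(6EI) = 37331/EI
  point load 180 at a = 10.83: Pa²(3L − a)/(6EI) = 99121/EI
  δ_0 = 136452/EI
Tip deflection under a unit load at 2: L³/(3EI) = 732.3/EI.
The prop prevents deflection at 2: R_2 = δ_0/δ_{22} = 136452/732.3 = 186.3 kN.

R_2 = 186.3 kN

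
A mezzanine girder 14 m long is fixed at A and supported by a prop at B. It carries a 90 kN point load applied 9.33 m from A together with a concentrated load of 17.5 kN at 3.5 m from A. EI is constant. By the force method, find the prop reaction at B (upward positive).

R_B = 48.14 kN

Release the roller at B. Primary structure: cantilever fixed at A.
Downward deflection at the released point B due to the loads:
  point load 90 at a = 9.33: Pa²(3L − a)/(6EI) = 42658/EI
  point load 17.5 at a = 3.5: Pa²(3L − a)/(6EI) = 1376/EI
  δ_0 = 44034/EI
Tip deflection under a unit load at B: L³/(3EI) = 914.7/EI.
Compatibility at B: δ_0 − R_B·δ_{BB} = 0, so R_B = 44034/914.7 = 48.14 kN.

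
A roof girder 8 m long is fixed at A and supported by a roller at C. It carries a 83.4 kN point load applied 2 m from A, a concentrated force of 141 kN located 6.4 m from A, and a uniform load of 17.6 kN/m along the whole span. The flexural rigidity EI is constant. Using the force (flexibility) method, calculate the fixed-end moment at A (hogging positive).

M_A = 358.6 kN·m

Choose R_C as the redundant. The primary structure is the cantilever fixed at A.
Downward deflection at the released point C due to the loads:
  point load 83.4 at a = 2: Pa²(3L − a)/(6EI) = 1223/EI
  point load 141 at a = 6.4: Pa²(3L − a)/(6EI) = 16941/EI
  UDL 17.6: wL⁴/(8EI) = 9011/EI
  δ_0 = 27175/EI
Tip deflection under a unit load at C: L³/(3EI) = 170.7/EI.
Compatibility at C: δ_0 − R_C·δ_{CC} = 0, so R_C = 27175/170.7 = 159.2 kN.
Moment equilibrium about A: M_A = Σ(load moments about A) − R_C·L = 1632 − 159.2×8 = 358.6 kN·m.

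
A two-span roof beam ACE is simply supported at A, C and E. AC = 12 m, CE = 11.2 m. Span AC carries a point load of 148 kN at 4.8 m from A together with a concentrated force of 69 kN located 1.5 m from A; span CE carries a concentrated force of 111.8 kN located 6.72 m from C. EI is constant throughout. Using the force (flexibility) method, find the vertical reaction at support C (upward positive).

Insert a hinge at C; M_C is the redundant, and each span becomes simply supported.
End slopes at the hinge C, treating each span as simply supported:
  span AC: point load 148 at a = 4.8: Pab(L + a)/(6LEI) = 1193/EI
  span AC: point load 69 at a = 1.5: Pab(L + a)/(6LEI) = 203.8/EI
  span CE: point load 111.8 at a = 6.72: Pab(L + b)/(6LEI) = 785.4/EI
  relative rotation θ_0 = (1397 + 785.4)/EI = 2183/EI
A unit hogging moment at C produces rotation L₁/(3EI) + L₂/(3EI) = 7.733/EI.
Slope continuity at C: θ_0 = M_C·7.733/EI, so M_C = 2183/7.733 = 282.2 kN·m (hogging).
Span AC, ΣM about A with M_C applied at C: R_C^{AC}·12 = 813.9 + 282.2, so R_C^{AC} = 91.34 kN and R_A = 217 − 91.34 = 125.7 kN.
Span CE, ΣM about E: R_C^{CE}·11.2 = 500.9 + 282.2, so R_C^{CE} = 69.92 kN and R_E = 111.8 − 69.92 = 41.88 kN.
R_C = 91.34 + 69.92 = 161.3 kN.

R_C = 161.3 kN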